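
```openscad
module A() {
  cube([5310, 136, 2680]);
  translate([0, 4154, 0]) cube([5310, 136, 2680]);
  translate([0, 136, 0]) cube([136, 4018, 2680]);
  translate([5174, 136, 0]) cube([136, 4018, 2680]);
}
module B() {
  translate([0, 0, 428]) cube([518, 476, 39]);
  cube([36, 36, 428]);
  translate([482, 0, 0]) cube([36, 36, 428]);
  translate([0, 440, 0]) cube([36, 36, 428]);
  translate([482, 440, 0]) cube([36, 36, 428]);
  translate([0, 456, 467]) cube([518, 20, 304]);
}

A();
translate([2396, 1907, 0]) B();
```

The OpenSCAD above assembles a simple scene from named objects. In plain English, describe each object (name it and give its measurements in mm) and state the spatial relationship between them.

A is the wall frame of a small rectangular building: four walls, each 2680 mm tall and 136 mm thick, enclosing a footprint 5310 mm (x) by 4290 mm (y) outside-to-outside, with no floor or roof. The front and back walls (the −y and +y sides) span the full width; the two side walls fit between them.

B is a chair. The seat is a 518×476×39 mm slab with its top at z = 467 mm, on four 36×36 mm corner legs (flush with the seat edges, standing on z = 0). A flat backrest 20 mm thick, 304 mm tall, spans the full seat width and rises from the seat top along its +y edge, rear face flush with the rear of the seat.

The chair sits inside the house frame, centred.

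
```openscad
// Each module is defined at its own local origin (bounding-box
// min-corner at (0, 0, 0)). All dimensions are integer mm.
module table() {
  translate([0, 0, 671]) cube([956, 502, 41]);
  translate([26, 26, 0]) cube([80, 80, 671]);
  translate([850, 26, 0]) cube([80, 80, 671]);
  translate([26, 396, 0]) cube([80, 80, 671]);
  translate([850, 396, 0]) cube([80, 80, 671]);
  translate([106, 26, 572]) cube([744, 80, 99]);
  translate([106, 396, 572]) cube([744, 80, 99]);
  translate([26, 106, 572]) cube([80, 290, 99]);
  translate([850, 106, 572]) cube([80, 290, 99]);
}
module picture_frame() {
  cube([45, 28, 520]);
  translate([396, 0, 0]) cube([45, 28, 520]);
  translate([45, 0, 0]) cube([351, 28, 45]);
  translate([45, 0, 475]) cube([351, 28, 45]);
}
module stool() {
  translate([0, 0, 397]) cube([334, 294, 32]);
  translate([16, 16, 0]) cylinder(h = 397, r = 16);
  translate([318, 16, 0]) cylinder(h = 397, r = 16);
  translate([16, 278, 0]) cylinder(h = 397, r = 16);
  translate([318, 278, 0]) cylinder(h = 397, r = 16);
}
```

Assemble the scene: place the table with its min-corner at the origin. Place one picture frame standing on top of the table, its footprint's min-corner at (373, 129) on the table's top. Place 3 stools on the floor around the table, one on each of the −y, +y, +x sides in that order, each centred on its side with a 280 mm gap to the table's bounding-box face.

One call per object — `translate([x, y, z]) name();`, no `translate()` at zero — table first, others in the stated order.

table();
translate([373, 129, 712]) picture_frame();
translate([311, -574, 0]) stool();
translate([311, 782, 0]) stool();
translate([1236, 104, 0]) stool();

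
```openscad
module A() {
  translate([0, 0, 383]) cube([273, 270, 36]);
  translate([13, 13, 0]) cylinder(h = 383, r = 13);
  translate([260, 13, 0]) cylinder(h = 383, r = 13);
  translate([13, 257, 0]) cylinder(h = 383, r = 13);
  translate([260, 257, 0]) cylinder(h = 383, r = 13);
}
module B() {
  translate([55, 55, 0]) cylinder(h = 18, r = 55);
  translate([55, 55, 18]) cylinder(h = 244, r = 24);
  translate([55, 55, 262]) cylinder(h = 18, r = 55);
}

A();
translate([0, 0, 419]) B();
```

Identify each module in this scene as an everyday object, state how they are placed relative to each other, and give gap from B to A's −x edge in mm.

The spool's min-x is at 0; the stool's min-x is 0; gap = 0 mm.

A is a stool. B is a spool. The spool is on top of the stool. The gap from the spool to the stool's −x edge is 0 mm.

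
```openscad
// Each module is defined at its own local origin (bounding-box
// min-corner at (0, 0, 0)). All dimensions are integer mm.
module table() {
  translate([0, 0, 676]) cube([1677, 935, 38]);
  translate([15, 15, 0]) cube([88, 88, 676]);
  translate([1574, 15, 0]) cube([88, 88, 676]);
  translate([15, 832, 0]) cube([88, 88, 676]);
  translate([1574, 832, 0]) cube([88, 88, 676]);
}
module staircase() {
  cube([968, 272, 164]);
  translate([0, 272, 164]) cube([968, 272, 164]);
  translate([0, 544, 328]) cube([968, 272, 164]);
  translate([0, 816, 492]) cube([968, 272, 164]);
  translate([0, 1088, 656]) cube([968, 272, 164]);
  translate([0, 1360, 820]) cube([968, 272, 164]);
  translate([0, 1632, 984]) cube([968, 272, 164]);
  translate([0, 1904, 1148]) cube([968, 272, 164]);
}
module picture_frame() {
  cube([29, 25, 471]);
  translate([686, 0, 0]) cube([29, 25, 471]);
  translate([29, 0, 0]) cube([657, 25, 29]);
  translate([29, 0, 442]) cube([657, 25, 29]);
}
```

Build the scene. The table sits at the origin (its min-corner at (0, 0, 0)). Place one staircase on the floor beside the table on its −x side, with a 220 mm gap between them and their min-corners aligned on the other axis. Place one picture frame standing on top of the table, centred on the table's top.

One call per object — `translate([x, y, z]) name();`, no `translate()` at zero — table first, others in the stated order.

table();
translate([-1188, 0, 0]) staircase();
translate([481, 455, 714]) picture_frame();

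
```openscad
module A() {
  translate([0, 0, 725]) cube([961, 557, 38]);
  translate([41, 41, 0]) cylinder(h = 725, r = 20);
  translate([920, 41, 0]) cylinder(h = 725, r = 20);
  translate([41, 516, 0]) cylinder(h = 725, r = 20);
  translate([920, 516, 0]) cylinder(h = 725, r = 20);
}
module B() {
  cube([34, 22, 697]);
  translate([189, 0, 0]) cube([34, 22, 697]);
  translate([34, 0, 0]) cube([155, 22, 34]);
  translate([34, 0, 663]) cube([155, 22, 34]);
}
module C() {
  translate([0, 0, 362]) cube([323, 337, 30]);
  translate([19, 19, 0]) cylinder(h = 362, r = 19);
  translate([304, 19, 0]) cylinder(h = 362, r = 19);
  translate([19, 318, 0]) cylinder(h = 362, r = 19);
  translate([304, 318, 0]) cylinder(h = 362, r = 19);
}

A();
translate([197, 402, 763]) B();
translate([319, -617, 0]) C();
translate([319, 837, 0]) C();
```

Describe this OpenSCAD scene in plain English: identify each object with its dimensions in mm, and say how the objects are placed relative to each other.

A is a rectangular dining table. The top is 961×557×38 mm with its upper surface at z = 763 mm. It stands on four round legs of 40 mm diameter, each leg's bounding box inset 21 mm from the nearest pair of top edges, running from the floor to the underside of the top.

B is a picture frame with a 155×629 mm rectangular opening (x by z) and a uniform 34 mm border on every side. Frame depth is 22 mm along y. It is built from two vertical stiles running the full outside height and two horizontal rails spanning the gap between the stiles.

C is a simple wooden stool: a rectangular seat 323 mm (x) by 337 mm (y), 30 mm thick, top face at z = 392 mm, on four round legs, each 38 mm in diameter. The legs rest on z = 0, each leg's axis is inset half a diameter from the nearest pair of seat edges (so the leg's bounding box is flush with the corner).

The picture frame is on top of the table. Two stools sit around the table at the −y, +y sides.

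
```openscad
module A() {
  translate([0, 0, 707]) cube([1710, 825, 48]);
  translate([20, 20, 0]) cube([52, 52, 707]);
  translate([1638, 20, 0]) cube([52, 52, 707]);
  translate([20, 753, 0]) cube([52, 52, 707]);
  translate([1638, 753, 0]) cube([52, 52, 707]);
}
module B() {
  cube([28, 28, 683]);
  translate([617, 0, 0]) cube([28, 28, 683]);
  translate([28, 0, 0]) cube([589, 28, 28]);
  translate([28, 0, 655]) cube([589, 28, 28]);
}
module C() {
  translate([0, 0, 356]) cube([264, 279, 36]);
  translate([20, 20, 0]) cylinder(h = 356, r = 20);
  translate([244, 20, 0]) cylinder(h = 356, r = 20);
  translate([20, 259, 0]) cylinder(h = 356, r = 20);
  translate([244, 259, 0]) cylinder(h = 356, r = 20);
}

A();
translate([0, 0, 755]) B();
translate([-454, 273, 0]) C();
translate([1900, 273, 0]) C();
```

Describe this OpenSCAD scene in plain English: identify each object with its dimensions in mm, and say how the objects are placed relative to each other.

A is a table: top 1710 mm (x) × 825 mm (y), 48 mm thick, upper face at z = 755 mm, on four 52×52 mm square legs, each inset 20 mm from the nearest pair of top edges, running from z = 0 to the bottom of the top.

B is a picture frame with a 589×627 mm rectangular opening (x by z) and a uniform 28 mm border on every side. Frame depth is 28 mm along y. It is built from two vertical stiles running the full outside height and two horizontal rails spanning the gap between the stiles.

C is a four-legged stool. The seat is a 264×279×36 mm slab whose top surface is at z = 392 mm; four round legs, each 40 mm in diameter, run from the floor (z = 0) to the underside of the seat, each leg's axis is inset half a diameter from the nearest pair of seat edges (so the leg's bounding box is flush with the corner).

The picture frame is on top of the table. Two stools sit around the table at the −x, +x sides.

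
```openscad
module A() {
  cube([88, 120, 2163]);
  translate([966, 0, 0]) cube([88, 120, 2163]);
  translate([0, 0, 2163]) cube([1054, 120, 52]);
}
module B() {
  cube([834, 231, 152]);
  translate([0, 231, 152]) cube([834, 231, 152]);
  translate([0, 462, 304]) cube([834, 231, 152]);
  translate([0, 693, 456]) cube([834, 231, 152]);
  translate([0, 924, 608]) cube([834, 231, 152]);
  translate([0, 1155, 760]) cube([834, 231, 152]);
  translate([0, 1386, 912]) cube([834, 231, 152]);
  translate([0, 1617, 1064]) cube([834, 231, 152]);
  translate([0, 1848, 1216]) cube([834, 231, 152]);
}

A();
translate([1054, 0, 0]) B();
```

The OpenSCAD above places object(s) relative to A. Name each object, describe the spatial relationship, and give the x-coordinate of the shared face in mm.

The door frame's +x face and the staircase's −x face are both at x = 1054 mm.

A is a door frame. B is a staircase. The staircase is against the door frame's +x side, with their −y faces flush. The x-coordinate of the shared face is 1054 mm.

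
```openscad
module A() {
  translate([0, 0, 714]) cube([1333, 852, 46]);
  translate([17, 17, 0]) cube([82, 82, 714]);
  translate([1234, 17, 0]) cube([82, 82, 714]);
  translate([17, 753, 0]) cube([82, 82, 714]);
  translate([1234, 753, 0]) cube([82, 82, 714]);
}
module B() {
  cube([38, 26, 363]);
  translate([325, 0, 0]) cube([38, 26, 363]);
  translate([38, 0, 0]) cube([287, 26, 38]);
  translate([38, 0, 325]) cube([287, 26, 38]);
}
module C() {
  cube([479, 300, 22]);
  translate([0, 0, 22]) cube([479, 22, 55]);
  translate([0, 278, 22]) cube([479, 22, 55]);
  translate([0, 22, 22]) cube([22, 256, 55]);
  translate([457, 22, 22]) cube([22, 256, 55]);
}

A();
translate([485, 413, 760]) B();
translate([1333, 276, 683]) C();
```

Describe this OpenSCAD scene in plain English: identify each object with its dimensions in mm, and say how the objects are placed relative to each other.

A is a rectangular dining table. The top is 1333×852×46 mm with its upper surface at z = 760 mm. It stands on four 82×82 mm square legs, each inset 17 mm from the nearest pair of top edges, running from the floor to the underside of the top.

B is a rectangular picture frame lying in the x–z plane (depth along y). The opening is 287 mm wide (x) by 287 mm tall (z), surrounded by a border 38 mm wide on all four sides. The frame is 26 mm deep and is made of two full-height vertical stiles with two horizontal rails fitted between them.

C is an open-topped rectangular box: outside dimensions 479×300×77 mm, with a uniform wall and base thickness of 22 mm. The base is a full 479×300 slab on the floor; four walls sit on top of the base. The front and back walls (the −y and +y sides) span the full width; the two side walls fit between them.

The picture frame is on top of the table, centred. The open box is beside the table with their tops flush at z = 760.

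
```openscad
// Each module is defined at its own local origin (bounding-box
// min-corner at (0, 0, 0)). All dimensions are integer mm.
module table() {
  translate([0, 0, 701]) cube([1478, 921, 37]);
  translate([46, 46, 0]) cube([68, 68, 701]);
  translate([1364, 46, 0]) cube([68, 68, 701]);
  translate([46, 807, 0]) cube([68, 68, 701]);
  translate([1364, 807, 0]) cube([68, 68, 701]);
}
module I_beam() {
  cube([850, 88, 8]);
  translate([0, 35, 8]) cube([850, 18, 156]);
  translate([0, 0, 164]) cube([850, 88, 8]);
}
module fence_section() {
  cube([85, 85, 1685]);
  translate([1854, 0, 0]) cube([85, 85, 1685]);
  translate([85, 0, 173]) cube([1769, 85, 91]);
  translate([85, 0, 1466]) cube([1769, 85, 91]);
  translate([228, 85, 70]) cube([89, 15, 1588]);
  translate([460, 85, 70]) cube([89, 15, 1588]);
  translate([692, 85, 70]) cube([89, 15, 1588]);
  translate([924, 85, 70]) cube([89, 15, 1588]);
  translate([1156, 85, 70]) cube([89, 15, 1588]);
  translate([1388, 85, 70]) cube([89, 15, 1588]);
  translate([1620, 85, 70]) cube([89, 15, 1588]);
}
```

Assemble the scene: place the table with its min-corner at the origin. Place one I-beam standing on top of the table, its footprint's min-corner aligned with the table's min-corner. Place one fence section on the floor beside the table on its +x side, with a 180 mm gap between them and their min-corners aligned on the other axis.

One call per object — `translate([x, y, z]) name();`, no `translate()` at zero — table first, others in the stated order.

table();
translate([0, 0, 738]) I_beam();
translate([1658, 0, 0]) fence_section();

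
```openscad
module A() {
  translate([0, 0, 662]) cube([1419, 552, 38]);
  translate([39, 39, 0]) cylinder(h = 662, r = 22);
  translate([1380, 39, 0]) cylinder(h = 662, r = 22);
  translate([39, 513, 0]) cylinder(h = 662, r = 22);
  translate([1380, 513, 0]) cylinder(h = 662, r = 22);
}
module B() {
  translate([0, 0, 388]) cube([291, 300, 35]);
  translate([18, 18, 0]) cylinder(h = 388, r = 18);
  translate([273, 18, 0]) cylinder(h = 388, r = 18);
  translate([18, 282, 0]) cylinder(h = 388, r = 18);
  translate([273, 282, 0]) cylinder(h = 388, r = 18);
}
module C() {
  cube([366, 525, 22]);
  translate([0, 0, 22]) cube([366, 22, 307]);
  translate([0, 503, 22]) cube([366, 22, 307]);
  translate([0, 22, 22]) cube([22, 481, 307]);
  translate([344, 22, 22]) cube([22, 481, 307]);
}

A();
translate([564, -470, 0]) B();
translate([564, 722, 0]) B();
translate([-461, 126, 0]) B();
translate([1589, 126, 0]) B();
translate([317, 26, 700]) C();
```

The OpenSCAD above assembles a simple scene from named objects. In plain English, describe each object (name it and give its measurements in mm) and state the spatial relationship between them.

A is a table with a 1419×552 mm rectangular top, 38 mm thick, top surface at z = 700 mm, supported by four round legs of 44 mm diameter, each leg's bounding box inset 17 mm from the nearest pair of top edges, running from the floor.

B is a four-legged stool. The seat is 291×300 mm, 35 mm thick, top at z = 423 mm. It stands on four round legs, each 36 mm in diameter, from z = 0 to the seat underside, each leg's axis is inset half a diameter from the nearest pair of seat edges (so the leg's bounding box is flush with the corner).

C is an open storage box with external size 366×525×329 mm and wall thickness 22 mm (the base is also 22 mm thick). The base covers the whole footprint; the four walls stand on the base, with the y-facing walls full-width and the x-facing walls fitting between their inner faces.

Four stools sit around the table at the −y, +y, −x, +x sides. The open box is on top of the table.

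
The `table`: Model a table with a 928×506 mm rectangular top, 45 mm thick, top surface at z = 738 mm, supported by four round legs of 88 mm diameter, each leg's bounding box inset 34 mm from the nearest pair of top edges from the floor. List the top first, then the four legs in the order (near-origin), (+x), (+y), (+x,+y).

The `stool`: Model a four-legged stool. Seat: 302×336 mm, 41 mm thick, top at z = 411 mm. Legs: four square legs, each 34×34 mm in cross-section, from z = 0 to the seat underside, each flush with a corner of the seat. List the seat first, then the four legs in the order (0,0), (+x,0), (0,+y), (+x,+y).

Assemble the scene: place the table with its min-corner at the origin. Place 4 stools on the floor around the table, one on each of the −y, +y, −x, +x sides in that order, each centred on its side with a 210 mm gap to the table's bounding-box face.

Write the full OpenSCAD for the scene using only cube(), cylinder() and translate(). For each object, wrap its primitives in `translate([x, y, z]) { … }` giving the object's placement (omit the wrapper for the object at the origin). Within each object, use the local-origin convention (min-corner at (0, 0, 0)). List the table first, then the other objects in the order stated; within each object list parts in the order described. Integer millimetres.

translate([0, 0, 693]) cube([928, 506, 45]);
translate([78, 78, 0]) cylinder(h = 693, r = 44);
translate([850, 78, 0]) cylinder(h = 693, r = 44);
translate([78, 428, 0]) cylinder(h = 693, r = 44);
translate([850, 428, 0]) cylinder(h = 693, r = 44);
translate([313, -546, 0]) {
  translate([0, 0, 370]) cube([302, 336, 41]);
  cube([34, 34, 370]);
  translate([268, 0, 0]) cube([34, 34, 370]);
  translate([0, 302, 0]) cube([34, 34, 370]);
  translate([268, 302, 0]) cube([34, 34, 370]);
}
translate([313, 716, 0]) {
  translate([0, 0, 370]) cube([302, 336, 41]);
  cube([34, 34, 370]);
  translate([268, 0, 0]) cube([34, 34, 370]);
  translate([0, 302, 0]) cube([34, 34, 370]);
  translate([268, 302, 0]) cube([34, 34, 370]);
}
translate([-512, 85, 0]) {
  translate([0, 0, 370]) cube([302, 336, 41]);
  cube([34, 34, 370]);
  translate([268, 0, 0]) cube([34, 34, 370]);
  translate([0, 302, 0]) cube([34, 34, 370]);
  translate([268, 302, 0]) cube([34, 34, 370]);
}
translate([1138, 85, 0]) {
  translate([0, 0, 370]) cube([302, 336, 41]);
  cube([34, 34, 370]);
  translate([268, 0, 0]) cube([34, 34, 370]);
  translate([0, 302, 0]) cube([34, 34, 370]);
  translate([268, 302, 0]) cube([34, 34, 370]);
}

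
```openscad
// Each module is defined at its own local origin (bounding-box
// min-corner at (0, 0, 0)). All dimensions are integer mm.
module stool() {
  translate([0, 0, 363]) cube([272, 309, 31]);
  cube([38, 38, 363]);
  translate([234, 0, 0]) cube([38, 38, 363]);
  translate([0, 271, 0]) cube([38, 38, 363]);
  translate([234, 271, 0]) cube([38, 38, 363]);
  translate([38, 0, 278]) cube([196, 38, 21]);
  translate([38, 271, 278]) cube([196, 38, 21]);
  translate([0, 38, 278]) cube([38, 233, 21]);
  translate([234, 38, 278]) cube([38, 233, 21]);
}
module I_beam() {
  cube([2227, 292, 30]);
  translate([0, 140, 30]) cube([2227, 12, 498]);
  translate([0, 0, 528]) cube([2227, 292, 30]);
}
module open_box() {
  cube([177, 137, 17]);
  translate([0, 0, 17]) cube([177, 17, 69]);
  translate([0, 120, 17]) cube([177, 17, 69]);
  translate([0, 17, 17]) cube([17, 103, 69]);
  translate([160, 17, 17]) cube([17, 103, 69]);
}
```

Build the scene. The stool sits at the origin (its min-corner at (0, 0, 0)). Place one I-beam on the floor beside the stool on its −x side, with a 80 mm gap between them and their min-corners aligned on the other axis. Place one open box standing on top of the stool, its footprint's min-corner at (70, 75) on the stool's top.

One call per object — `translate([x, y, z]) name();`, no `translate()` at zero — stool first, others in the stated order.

stool();
translate([-2307, 0, 0]) I_beam();
translate([70, 75, 394]) open_box();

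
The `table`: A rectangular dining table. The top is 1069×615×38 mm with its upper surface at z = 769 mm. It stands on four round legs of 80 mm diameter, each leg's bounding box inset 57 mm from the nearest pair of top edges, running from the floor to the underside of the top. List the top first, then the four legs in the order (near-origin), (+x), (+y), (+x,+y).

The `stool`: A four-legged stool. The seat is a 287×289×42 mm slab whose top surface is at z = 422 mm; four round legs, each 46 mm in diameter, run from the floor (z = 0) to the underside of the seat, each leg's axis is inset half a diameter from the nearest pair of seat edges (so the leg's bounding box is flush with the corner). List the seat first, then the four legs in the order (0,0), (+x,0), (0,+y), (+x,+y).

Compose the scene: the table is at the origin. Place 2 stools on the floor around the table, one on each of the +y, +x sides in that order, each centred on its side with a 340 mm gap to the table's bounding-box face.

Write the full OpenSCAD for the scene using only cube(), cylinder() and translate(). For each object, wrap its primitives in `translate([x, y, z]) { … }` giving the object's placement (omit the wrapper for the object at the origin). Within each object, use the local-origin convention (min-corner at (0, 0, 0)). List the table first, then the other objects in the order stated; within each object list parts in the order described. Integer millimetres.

translate([0, 0, 731]) cube([1069, 615, 38]);
translate([97, 97, 0]) cylinder(h = 731, r = 40);
translate([972, 97, 0]) cylinder(h = 731, r = 40);
translate([97, 518, 0]) cylinder(h = 731, r = 40);
translate([972, 518, 0]) cylinder(h = 731, r = 40);
translate([391, 955, 0]) {
  translate([0, 0, 380]) cube([287, 289, 42]);
  translate([23, 23, 0]) cylinder(h = 380, r = 23);
  translate([264, 23, 0]) cylinder(h = 380, r = 23);
  translate([23, 266, 0]) cylinder(h = 380, r = 23);
  translate([264, 266, 0]) cylinder(h = 380, r = 23);
}
translate([1409, 163, 0]) {
  translate([0, 0, 380]) cube([287, 289, 42]);
  translate([23, 23, 0]) cylinder(h = 380, r = 23);
  translate([264, 23, 0]) cylinder(h = 380, r = 23);
  translate([23, 266, 0]) cylinder(h = 380, r = 23);
  translate([264, 266, 0]) cylinder(h = 380, r = 23);
}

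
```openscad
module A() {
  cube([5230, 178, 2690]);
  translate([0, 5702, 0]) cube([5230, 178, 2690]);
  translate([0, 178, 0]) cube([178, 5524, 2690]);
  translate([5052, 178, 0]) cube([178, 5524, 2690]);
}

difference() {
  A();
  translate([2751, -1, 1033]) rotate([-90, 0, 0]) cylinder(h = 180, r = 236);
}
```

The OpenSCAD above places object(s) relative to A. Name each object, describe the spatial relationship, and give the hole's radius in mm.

The subtracted cylinder has r = 236 mm.

A is a house frame. The house frame has a circular hole through its front wall. The hole's radius is 236 mm.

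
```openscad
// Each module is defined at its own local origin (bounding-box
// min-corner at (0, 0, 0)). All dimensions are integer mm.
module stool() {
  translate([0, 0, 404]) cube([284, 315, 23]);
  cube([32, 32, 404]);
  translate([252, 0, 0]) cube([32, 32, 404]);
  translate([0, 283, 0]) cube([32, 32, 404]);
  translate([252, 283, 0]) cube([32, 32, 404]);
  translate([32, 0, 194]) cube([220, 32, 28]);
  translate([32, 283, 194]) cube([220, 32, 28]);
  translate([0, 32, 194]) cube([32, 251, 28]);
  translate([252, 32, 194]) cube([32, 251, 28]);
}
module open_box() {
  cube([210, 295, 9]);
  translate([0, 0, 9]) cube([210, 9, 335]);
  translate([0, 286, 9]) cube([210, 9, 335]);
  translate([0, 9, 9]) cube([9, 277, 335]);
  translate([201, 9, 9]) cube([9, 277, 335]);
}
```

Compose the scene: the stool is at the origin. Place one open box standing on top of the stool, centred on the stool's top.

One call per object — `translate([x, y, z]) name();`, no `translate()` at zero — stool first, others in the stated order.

stool();
translate([37, 10, 427]) open_box();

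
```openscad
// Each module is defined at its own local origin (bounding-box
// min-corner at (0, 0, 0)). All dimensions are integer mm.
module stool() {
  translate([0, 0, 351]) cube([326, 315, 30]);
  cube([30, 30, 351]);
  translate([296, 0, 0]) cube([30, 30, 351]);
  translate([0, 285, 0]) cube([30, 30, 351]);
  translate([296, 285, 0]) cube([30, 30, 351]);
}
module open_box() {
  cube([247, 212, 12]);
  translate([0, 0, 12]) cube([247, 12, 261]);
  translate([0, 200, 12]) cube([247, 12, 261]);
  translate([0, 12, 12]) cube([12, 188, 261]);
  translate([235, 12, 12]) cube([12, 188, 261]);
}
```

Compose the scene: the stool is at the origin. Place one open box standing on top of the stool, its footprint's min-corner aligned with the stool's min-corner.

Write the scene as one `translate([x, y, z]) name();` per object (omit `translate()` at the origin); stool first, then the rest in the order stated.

stool();
translate([0, 0, 381]) open_box();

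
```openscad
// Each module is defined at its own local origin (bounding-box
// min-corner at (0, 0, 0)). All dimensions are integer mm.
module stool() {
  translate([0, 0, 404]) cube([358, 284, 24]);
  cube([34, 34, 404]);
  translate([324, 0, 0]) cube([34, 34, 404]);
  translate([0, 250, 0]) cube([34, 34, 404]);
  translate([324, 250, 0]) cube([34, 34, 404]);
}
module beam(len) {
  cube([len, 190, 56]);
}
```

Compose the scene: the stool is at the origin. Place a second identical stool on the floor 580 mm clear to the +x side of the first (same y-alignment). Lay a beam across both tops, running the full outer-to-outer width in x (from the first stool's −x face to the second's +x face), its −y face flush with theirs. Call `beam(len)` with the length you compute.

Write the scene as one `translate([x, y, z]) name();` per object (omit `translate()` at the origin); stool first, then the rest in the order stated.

stool();
translate([938, 0, 0]) stool();
translate([0, 0, 428]) beam(1296);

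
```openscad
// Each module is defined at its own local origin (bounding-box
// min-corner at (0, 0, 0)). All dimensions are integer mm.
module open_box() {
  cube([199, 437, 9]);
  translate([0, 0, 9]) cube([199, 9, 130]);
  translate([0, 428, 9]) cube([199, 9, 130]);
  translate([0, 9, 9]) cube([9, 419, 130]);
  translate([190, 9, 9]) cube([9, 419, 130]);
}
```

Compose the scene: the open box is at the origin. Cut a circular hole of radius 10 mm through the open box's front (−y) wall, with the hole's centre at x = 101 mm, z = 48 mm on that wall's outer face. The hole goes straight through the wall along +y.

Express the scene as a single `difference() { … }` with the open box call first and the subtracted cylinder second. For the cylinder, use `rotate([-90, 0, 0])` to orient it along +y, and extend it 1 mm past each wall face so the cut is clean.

difference() {
  open_box();
  translate([101, -1, 48]) rotate([-90, 0, 0]) cylinder(h = 11, r = 10);
}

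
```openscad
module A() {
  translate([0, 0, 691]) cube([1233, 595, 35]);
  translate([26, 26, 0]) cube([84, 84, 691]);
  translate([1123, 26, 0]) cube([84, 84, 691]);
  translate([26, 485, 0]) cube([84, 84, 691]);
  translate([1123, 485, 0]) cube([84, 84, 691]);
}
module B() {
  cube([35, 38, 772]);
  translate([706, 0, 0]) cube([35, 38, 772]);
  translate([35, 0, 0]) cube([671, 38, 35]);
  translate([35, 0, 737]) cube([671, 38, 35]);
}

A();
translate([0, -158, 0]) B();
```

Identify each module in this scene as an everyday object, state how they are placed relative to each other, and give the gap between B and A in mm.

The picture frame's nearest face is 120 mm from the table's −y face.

A is a table. B is a picture frame. The picture frame is on the floor beside the table on its −y side. The gap between the picture frame and the table is 120 mm.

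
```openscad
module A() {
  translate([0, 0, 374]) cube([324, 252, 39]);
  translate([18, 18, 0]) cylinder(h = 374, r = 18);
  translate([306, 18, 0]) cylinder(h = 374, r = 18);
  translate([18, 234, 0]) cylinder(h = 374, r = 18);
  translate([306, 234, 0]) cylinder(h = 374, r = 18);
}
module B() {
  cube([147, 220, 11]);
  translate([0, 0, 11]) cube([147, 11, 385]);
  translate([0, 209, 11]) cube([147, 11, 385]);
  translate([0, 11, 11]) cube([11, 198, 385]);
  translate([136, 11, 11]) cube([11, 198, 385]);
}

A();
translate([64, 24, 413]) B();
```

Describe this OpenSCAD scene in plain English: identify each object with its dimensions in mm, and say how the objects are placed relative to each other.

A is a simple wooden stool: a rectangular seat 324 mm (x) by 252 mm (y), 39 mm thick, top face at z = 413 mm, on four round legs, each 36 mm in diameter. The legs rest on z = 0, each leg's axis is inset half a diameter from the nearest pair of seat edges (so the leg's bounding box is flush with the corner).

B is an open-topped rectangular box: outside dimensions 147×220×396 mm, with a uniform wall and base thickness of 11 mm. The base is a full 147×220 slab on the floor; four walls sit on top of the base. The front and back walls (the −y and +y sides) span the full width; the two side walls fit between them.

The open box is on top of the stool.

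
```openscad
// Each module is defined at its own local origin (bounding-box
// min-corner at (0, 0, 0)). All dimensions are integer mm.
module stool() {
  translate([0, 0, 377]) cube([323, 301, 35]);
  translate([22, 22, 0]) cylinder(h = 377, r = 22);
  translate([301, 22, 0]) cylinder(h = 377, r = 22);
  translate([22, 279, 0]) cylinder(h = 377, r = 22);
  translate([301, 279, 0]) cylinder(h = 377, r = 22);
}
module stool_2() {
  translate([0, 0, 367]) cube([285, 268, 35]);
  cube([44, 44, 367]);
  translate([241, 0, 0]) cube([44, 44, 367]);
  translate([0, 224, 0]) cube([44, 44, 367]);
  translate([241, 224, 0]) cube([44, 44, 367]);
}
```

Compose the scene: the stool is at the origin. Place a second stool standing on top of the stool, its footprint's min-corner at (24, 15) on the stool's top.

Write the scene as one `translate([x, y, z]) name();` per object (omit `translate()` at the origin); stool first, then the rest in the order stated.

stool();
translate([24, 15, 412]) stool_2();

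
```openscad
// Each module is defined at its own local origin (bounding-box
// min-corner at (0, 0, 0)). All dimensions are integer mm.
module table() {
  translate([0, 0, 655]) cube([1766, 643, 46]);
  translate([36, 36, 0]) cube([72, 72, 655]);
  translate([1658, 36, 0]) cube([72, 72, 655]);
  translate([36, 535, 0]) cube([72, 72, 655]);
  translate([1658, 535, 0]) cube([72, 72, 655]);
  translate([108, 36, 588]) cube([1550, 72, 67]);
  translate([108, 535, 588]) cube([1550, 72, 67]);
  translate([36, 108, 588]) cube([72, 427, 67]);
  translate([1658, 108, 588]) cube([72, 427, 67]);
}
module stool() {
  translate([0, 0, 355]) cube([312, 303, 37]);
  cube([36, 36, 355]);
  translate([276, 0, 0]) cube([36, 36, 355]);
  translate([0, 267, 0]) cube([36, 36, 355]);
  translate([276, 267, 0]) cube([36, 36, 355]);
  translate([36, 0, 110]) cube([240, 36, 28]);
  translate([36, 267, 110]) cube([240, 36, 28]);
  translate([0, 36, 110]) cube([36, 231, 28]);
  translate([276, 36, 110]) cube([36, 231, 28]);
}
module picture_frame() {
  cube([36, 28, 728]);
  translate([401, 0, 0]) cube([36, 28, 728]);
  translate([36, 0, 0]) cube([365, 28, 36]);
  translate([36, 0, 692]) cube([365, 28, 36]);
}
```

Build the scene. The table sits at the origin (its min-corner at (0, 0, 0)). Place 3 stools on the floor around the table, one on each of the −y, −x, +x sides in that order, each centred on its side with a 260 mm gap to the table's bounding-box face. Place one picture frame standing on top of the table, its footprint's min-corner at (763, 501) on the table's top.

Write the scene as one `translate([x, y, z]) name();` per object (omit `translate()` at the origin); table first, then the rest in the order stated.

table();
translate([727, -563, 0]) stool();
translate([-572, 170, 0]) stool();
translate([2026, 170, 0]) stool();
translate([763, 501, 701]) picture_frame();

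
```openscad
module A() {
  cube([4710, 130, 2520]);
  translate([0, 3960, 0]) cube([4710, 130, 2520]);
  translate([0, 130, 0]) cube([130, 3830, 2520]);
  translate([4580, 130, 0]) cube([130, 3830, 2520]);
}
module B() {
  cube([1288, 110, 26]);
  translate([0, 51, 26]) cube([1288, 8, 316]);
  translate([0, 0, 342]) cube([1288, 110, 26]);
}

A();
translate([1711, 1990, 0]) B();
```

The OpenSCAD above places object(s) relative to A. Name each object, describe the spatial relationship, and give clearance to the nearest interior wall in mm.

Clearances: x = 1581, y = 1860; minimum 1581 mm.

A is a house frame. B is an I-beam. The I-beam sits inside the house frame, centred. The clearance to the nearest interior wall is 1581 mm.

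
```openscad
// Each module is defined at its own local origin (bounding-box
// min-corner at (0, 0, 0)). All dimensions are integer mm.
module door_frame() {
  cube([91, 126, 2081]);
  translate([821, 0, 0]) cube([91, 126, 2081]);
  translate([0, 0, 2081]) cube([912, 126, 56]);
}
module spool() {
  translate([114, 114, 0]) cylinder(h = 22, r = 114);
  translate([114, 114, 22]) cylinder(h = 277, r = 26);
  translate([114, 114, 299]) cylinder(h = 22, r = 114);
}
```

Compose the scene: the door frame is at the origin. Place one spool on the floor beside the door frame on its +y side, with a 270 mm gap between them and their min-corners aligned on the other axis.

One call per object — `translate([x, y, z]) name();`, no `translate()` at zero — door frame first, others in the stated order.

door_frame();
translate([0, 396, 0]) spool();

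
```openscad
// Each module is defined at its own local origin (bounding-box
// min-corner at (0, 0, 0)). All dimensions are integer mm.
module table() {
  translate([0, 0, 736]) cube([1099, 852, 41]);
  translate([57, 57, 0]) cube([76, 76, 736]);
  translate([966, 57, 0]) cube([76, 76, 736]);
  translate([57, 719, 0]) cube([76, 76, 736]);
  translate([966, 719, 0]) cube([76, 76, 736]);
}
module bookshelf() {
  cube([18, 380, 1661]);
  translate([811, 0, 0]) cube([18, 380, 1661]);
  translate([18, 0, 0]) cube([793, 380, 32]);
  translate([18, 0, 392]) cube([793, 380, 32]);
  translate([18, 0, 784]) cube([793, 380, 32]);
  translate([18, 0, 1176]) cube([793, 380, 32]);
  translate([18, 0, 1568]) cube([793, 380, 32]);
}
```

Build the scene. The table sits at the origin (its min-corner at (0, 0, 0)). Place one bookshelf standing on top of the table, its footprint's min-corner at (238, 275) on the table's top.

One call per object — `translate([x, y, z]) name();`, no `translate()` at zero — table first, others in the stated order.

table();
translate([238, 275, 777]) bookshelf();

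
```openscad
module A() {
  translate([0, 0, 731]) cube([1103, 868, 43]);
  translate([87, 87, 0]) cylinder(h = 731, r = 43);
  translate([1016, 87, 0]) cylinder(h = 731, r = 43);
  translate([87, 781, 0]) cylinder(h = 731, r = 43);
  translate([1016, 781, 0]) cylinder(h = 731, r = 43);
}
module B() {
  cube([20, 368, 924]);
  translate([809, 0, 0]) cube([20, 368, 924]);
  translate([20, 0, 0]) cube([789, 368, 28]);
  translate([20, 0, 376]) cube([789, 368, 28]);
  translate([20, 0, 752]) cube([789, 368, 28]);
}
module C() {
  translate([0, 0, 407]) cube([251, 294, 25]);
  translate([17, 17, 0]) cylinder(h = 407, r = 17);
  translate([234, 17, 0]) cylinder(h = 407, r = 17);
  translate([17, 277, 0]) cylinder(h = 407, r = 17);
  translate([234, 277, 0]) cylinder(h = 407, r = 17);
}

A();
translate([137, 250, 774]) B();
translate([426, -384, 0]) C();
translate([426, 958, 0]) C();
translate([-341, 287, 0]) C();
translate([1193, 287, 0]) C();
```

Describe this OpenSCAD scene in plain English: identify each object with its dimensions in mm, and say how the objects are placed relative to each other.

A is a table with a 1103×868 mm rectangular top, 43 mm thick, top surface at z = 774 mm, supported by four round legs of 86 mm diameter, each leg's bounding box inset 44 mm from the nearest pair of top edges, running from the floor.

B is an open bookshelf. Two side panels, each 20 mm thick, 368 mm deep and 924 mm tall, stand 829 mm apart (outside-to-outside). Between them sit 3 shelves, each 28 mm thick and 368 mm deep, spanning the full gap between the sides. The bottom shelf rests on the floor (its underside at z = 0) and the clear gap between one shelf's top and the next shelf's underside is 348 mm.

C is a simple wooden stool: a rectangular seat 251 mm (x) by 294 mm (y), 25 mm thick, top face at z = 432 mm, on four round legs, each 34 mm in diameter. The legs rest on z = 0, each leg's axis is inset half a diameter from the nearest pair of seat edges (so the leg's bounding box is flush with the corner).

The bookshelf is on top of the table, centred. Four stools sit around the table at the −y, +y, −x, +x sides.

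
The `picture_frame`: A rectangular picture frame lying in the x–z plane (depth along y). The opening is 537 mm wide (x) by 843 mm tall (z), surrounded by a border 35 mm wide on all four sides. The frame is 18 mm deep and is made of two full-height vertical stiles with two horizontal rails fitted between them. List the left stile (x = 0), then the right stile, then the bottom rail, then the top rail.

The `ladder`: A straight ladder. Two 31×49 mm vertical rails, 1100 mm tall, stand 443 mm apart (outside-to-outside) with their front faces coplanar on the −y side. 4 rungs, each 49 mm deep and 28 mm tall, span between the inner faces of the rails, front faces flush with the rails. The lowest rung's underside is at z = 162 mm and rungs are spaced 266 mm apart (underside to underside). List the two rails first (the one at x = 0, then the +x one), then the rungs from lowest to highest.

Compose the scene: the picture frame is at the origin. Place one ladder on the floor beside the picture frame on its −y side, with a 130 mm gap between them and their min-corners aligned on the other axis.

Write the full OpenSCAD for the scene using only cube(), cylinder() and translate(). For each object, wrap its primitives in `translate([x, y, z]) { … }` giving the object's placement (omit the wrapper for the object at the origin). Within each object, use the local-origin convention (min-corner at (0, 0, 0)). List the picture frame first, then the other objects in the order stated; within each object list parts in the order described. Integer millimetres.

cube([35, 18, 913]);
translate([572, 0, 0]) cube([35, 18, 913]);
translate([35, 0, 0]) cube([537, 18, 35]);
translate([35, 0, 878]) cube([537, 18, 35]);
translate([0, -179, 0]) {
  cube([31, 49, 1100]);
  translate([412, 0, 0]) cube([31, 49, 1100]);
  translate([31, 0, 162]) cube([381, 49, 28]);
  translate([31, 0, 428]) cube([381, 49, 28]);
  translate([31, 0, 694]) cube([381, 49, 28]);
  translate([31, 0, 960]) cube([381, 49, 28]);
}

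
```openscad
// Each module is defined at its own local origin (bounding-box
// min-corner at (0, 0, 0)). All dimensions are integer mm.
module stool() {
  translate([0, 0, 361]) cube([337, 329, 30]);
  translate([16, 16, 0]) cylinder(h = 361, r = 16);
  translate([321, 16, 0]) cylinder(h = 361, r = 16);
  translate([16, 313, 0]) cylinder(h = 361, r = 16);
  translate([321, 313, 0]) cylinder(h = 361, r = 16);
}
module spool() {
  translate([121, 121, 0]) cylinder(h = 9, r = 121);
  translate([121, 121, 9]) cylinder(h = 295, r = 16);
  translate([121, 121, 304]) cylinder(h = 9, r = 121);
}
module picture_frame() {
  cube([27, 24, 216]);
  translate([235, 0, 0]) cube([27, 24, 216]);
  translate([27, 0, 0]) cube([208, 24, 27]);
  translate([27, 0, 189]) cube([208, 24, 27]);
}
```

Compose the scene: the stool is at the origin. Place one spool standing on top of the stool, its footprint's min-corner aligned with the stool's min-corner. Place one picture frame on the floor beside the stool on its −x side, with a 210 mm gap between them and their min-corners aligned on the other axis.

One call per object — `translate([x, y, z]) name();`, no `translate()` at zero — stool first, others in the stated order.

stool();
translate([0, 0, 391]) spool();
translate([-472, 0, 0]) picture_frame();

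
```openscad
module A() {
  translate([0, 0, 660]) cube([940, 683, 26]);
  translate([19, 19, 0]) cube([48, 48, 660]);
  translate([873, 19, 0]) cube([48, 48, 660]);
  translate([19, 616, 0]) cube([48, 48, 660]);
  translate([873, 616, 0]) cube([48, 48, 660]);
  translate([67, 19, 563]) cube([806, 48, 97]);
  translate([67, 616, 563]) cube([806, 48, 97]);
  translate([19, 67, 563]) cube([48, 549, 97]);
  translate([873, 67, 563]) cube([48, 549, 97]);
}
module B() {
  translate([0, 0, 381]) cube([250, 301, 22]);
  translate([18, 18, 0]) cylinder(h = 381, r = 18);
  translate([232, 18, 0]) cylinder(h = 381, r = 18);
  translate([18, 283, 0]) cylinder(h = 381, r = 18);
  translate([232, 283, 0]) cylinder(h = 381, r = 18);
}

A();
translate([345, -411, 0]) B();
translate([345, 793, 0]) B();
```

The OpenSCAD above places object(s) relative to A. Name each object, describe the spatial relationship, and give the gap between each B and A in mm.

A is a table. B is a stool. Two stools sit around the table at the −y, +y sides. The gap between each stool and the table is 110 mm.

Each stool's nearest face is 110 mm from the table's bounding box.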